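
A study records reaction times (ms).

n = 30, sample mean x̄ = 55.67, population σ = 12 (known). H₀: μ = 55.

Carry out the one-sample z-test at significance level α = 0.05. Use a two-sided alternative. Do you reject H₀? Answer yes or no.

SE = σ/√n = 12/√30 = 2.1909
z = (x̄−μ₀)/SE = (55.67−55)/2.1909 = 0.3058
p-value (two-sided) = 0.75975
At α=0.05: p ≥ α → fail to reject H₀

reject H₀: no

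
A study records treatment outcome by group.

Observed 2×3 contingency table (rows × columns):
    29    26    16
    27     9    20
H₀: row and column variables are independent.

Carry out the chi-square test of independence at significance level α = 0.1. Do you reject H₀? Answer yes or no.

Row totals [71, 56], col totals [56, 35, 36], n=127
χ² = (29−31.31)²/31.31 + (26−19.57)²/19.57 + (16−20.13)²/20.13 + (27−24.69)²/24.69 + (9−15.43)²/15.43 + (20−15.87)²/15.87 = 7.1004
df = 2
p-value (upper-tail) = 0.02872
At α=0.1: p < α → reject H₀

reject H₀: yes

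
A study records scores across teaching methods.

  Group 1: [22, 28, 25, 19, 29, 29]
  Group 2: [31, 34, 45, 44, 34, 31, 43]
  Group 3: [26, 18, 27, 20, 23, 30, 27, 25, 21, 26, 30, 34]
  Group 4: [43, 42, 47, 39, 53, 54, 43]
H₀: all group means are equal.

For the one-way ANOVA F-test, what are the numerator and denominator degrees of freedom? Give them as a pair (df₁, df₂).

degrees of freedom = [3, 28]

k = 4 groups, N = 32 total
df = (k−1, N−k) = (4−1, 32−4) = (3, 28)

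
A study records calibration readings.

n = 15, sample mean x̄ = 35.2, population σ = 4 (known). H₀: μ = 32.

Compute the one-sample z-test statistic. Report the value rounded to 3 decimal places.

test statistic = 3.098

SE = σ/√n = 4/√15 = 1.0328
z = (x̄−μ₀)/SE = (35.2−32)/1.0328 = 3.0984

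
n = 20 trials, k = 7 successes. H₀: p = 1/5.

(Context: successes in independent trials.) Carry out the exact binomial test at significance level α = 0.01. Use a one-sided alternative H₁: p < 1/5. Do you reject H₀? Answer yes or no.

reject H₀: no

Exact binomial: n=20, k=7, p₀=1/5=0.2000
P(X≤7) from Σ C(n,i)·p₀^i·(1−p₀)^(n−i)
p-value (one-sided, H₁ less) = 0.96786
At α=0.01: p ≥ α → fail to reject H₀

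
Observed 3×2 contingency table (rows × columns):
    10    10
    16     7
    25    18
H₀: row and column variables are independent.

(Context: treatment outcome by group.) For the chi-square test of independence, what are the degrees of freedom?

degrees of freedom = 2

df = (r−1)(c−1) = (3−1)·(2−1) = 2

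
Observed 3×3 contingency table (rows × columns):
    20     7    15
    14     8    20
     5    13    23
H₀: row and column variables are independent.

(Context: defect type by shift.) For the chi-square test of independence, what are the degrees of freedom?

degrees of freedom = 4

df = (r−1)(c−1) = (3−1)·(3−1) = 4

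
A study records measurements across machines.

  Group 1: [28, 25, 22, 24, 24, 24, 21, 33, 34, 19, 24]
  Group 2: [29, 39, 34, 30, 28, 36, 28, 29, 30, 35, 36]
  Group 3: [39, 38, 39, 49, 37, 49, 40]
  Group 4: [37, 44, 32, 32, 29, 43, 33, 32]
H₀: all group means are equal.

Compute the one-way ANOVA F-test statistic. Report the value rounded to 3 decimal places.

Group means [25.27, 32.18, 41.57, 35.25], grand mean 32.568
SSB = Σnᵢ(x̄ᵢ−x̄)² = 1212.049; SSW = ΣΣ(x−x̄ᵢ)² = 745.032
MSB = 1212.049/3 = 404.0162; MSW = 745.032/33 = 22.5767
F = MSB/MSW = 17.8952
df = (3, 33)

test statistic = 17.895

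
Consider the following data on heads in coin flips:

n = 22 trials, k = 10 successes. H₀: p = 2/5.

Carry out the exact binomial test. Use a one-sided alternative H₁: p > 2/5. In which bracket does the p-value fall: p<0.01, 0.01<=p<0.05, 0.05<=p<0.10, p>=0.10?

Exact binomial: n=22, k=10, p₀=2/5=0.4000
P(X≥10) from Σ C(n,i)·p₀^i·(1−p₀)^(n−i)
p-value (one-sided, H₁ greater) = 0.37565
→ bracket: p>=0.10

p-value bracket: p>=0.10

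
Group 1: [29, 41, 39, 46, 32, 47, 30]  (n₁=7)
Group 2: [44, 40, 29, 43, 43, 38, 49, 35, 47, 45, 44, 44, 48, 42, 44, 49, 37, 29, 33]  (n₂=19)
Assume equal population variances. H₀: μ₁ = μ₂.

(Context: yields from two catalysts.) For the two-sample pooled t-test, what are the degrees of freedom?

degrees of freedom = 24

df = n₁ + n₂ − 2 = 7 + 19 − 2 = 24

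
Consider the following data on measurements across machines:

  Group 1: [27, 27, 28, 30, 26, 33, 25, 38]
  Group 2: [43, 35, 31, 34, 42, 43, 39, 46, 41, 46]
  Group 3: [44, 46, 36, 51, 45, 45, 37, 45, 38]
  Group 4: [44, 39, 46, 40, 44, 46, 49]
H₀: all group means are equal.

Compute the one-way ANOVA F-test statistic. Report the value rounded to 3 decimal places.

test statistic = 17.033

Group means [29.25, 40.00, 43.00, 44.00], grand mean 39.088
SSB = Σnᵢ(x̄ᵢ−x̄)² = 1089.235; SSW = ΣΣ(x−x̄ᵢ)² = 639.500
MSB = 1089.235/3 = 363.0784; MSW = 639.500/30 = 21.3167
F = MSB/MSW = 17.0326
df = (3, 30)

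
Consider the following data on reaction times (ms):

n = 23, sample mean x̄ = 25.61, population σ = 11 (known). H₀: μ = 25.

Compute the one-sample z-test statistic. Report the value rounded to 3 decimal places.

SE = σ/√n = 11/√23 = 2.2937
z = (x̄−μ₀)/SE = (25.61−25)/2.2937 = 0.2660

test statistic = 0.266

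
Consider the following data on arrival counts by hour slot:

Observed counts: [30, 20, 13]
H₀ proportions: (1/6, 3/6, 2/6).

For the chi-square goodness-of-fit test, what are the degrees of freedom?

df = k − 1 = 3 − 1 = 2

degrees of freedom = 2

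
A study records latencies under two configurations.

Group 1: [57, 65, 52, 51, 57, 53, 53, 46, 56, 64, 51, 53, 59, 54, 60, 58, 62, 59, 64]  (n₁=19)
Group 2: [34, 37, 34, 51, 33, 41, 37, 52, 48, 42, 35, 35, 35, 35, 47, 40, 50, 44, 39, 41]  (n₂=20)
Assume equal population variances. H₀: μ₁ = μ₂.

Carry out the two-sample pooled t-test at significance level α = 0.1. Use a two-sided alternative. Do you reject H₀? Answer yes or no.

x̄₁=56.526, s₁=5.146, n₁=19
x̄₂=40.500, s₂=6.220, n₂=20
s_p² = [18·5.146² + 19·6.220²]/37 = 32.7496
SE = √(s_p²·(1/19+1/20)) = 1.8333
t = (56.526−40.500)/1.8333 = 8.7416
df = 37
p-value (two-sided) = 0.00000
At α=0.1: p < α → reject H₀

reject H₀: yes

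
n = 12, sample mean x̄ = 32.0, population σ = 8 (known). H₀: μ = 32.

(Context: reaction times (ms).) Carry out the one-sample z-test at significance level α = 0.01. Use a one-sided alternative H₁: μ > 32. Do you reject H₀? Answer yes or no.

SE = σ/√n = 8/√12 = 2.3094
z = (x̄−μ₀)/SE = (32.0−32)/2.3094 = 0.0000
p-value (one-sided, H₁ greater) = 0.50000
At α=0.01: p ≥ α → fail to reject H₀

reject H₀: no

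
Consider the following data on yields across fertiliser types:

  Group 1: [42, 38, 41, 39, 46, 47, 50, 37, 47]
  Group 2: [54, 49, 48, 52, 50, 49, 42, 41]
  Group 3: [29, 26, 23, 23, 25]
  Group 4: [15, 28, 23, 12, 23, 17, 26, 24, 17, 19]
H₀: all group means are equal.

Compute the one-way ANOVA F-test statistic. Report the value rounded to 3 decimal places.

test statistic = 73.302

Group means [43.00, 48.12, 25.20, 20.40], grand mean 34.438
SSB = Σnᵢ(x̄ᵢ−x̄)² = 4555.800; SSW = ΣΣ(x−x̄ᵢ)² = 580.075
MSB = 4555.800/3 = 1518.6000; MSW = 580.075/28 = 20.7170
F = MSB/MSW = 73.3022
df = (3, 28)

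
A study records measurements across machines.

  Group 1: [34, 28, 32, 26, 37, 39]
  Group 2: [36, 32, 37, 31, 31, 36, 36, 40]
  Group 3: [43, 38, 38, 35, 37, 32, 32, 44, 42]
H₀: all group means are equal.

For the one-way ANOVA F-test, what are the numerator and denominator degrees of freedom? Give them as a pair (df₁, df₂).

k = 3 groups, N = 23 total
df = (k−1, N−k) = (3−1, 23−3) = (2, 20)

degrees of freedom = [2, 20]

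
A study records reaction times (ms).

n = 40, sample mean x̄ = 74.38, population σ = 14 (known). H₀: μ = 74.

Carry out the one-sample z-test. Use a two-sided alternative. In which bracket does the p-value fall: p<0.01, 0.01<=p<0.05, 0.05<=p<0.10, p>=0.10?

p-value bracket: p>=0.10

SE = σ/√n = 14/√40 = 2.2136
z = (x̄−μ₀)/SE = (74.38−74)/2.2136 = 0.1717
p-value (two-sided) = 0.86370
→ bracket: p>=0.10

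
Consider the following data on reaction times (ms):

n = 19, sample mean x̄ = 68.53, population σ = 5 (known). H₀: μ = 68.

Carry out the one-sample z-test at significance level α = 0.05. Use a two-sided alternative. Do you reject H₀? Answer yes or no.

SE = σ/√n = 5/√19 = 1.1471
z = (x̄−μ₀)/SE = (68.53−68)/1.1471 = 0.4620
p-value (two-sided) = 0.64405
At α=0.05: p ≥ α → fail to reject H₀

reject H₀: no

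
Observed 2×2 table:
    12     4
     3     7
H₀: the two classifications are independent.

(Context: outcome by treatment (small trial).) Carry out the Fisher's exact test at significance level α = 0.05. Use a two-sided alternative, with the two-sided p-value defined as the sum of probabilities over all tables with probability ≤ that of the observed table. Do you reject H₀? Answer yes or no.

reject H₀: yes

Margins: r₁=16, r₂=10, c₁=15, c₂=11, n=26
p_obs = C(16,12)·C(10,3)/C(26,15); sum pmf over tables with pmf ≤ p_obs
p-value (two-sided) = 0.04262
At α=0.05: p < α → reject H₀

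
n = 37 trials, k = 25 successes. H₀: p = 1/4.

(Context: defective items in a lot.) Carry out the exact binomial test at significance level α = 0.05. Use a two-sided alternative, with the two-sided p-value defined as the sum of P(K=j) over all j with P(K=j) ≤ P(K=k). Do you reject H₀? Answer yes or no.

reject H₀: yes

Exact binomial: n=37, k=25, p₀=1/4=0.2500
P(X=j) = C(n,j)·p₀^j·(1−p₀)^(n−j); p = Σ P(X=j) over j with P(X=j) ≤ P(X=25)
p-value (two-sided) = 0.00000
At α=0.05: p < α → reject H₀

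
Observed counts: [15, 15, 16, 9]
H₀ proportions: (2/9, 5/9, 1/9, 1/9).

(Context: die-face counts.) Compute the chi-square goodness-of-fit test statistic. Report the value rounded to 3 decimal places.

n = 55; E_i = n·p_i = [12.22, 30.56, 6.11, 6.11]
χ² = (15−12.22)²/12.22 + (15−30.56)²/30.56 + (16−6.11)²/6.11 + (9−6.11)²/6.11 = 25.9182
df = 3

test statistic = 25.918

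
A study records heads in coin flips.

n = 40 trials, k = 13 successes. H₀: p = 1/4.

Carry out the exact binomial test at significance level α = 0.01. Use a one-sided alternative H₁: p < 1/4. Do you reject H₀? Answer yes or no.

Exact binomial: n=40, k=13, p₀=1/4=0.2500
P(X≤13) from Σ C(n,i)·p₀^i·(1−p₀)^(n−i)
p-value (one-sided, H₁ less) = 0.89677
At α=0.01: p ≥ α → fail to reject H₀

reject H₀: no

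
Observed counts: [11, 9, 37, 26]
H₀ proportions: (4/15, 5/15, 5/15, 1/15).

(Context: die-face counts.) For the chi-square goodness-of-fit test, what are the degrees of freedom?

degrees of freedom = 3

df = k − 1 = 4 − 1 = 3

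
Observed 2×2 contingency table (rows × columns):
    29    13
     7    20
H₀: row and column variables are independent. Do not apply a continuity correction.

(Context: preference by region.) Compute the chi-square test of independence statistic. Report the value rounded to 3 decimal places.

test statistic = 12.247

Row totals [42, 27], col totals [36, 33], n=69
χ² = (29−21.91)²/21.91 + (13−20.09)²/20.09 + (7−14.09)²/14.09 + (20−12.91)²/12.91 = 12.2472
df = 1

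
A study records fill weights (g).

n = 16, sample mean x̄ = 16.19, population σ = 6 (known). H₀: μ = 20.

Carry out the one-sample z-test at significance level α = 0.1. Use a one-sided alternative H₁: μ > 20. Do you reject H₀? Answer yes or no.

SE = σ/√n = 6/√16 = 1.5000
z = (x̄−μ₀)/SE = (16.19−20)/1.5000 = -2.5400
p-value (one-sided, H₁ greater) = 0.99446
At α=0.1: p ≥ α → fail to reject H₀

reject H₀: no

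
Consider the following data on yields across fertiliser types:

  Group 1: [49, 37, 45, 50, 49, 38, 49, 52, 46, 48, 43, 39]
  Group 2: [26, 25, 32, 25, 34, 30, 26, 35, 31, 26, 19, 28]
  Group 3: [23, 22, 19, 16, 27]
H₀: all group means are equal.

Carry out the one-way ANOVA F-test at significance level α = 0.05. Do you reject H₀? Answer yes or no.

reject H₀: yes

Group means [45.42, 28.08, 21.40], grand mean 34.103
SSB = Σnᵢ(x̄ᵢ−x̄)² = 2777.656; SSW = ΣΣ(x−x̄ᵢ)² = 577.033
MSB = 2777.656/2 = 1388.8282; MSW = 577.033/26 = 22.1936
F = MSB/MSW = 62.5779
df = (2, 26)
p-value (upper-tail) = 0.00000
At α=0.05: p < α → reject H₀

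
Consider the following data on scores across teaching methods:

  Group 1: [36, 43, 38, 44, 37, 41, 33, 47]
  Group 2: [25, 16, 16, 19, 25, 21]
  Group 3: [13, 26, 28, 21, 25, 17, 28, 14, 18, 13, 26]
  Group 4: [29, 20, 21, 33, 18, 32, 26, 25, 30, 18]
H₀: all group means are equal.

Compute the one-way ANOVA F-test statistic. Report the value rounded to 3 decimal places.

test statistic = 23.431

Group means [39.88, 20.33, 20.82, 25.20], grand mean 26.343
SSB = Σnᵢ(x̄ᵢ−x̄)² = 2030.441; SSW = ΣΣ(x−x̄ᵢ)² = 895.445
MSB = 2030.441/3 = 676.8137; MSW = 895.445/31 = 28.8853
F = MSB/MSW = 23.4311
df = (3, 31)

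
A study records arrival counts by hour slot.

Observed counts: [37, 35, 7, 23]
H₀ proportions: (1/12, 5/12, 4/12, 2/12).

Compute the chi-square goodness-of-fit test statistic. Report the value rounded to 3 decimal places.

n = 102; E_i = n·p_i = [8.50, 42.50, 34.00, 17.00]
χ² = (37−8.50)²/8.50 + (35−42.50)²/42.50 + (7−34.00)²/34.00 + (23−17.00)²/17.00 = 120.4412
df = 3

test statistic = 120.441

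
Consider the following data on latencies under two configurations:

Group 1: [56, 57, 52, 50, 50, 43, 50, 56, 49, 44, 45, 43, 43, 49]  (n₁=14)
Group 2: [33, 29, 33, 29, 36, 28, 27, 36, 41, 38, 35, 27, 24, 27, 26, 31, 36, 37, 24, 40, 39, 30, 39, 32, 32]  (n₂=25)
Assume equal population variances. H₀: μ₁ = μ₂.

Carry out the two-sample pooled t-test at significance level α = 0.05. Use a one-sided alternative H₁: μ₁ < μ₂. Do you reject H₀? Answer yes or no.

reject H₀: no

x̄₁=49.071, s₁=4.984, n₁=14
x̄₂=32.360, s₂=5.155, n₂=25
s_p² = [13·4.984² + 24·5.155²]/37 = 25.9646
SE = √(s_p²·(1/14+1/25)) = 1.7009
t = (49.071−32.360)/1.7009 = 9.8248
df = 37
p-value (one-sided, H₁ less) = 1.00000
At α=0.05: p ≥ α → fail to reject H₀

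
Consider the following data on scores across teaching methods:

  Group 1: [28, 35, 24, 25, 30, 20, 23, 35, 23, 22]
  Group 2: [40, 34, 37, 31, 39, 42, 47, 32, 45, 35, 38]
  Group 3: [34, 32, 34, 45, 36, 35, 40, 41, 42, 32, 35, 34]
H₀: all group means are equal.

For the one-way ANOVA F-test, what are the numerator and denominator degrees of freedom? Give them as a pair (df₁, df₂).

k = 3 groups, N = 33 total
df = (k−1, N−k) = (3−1, 33−3) = (2, 30)

degrees of freedom = [2, 30]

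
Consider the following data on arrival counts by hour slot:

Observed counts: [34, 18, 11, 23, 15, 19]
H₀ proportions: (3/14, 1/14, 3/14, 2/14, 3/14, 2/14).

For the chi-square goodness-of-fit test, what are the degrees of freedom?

df = k − 1 = 6 − 1 = 5

degrees of freedom = 5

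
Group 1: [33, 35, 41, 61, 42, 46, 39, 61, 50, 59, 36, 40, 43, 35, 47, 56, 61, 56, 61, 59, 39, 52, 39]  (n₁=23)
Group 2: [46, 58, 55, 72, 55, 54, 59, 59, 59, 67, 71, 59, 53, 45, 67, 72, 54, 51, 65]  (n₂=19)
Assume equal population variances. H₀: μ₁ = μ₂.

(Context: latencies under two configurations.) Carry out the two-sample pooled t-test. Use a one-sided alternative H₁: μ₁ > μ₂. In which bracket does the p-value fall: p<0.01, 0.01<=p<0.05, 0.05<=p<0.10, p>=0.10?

p-value bracket: p>=0.10

x̄₁=47.435, s₁=9.972, n₁=23
x̄₂=59.000, s₂=8.145, n₂=19
s_p² = [22·9.972² + 18·8.145²]/40 = 84.5413
SE = √(s_p²·(1/23+1/19)) = 2.8505
t = (47.435−59.000)/2.8505 = -4.0573
df = 40
p-value (one-sided, H₁ greater) = 0.99989
→ bracket: p>=0.10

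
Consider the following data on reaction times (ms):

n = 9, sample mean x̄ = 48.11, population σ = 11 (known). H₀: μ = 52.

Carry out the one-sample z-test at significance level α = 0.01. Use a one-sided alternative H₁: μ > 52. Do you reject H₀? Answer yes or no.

reject H₀: no

SE = σ/√n = 11/√9 = 3.6667
z = (x̄−μ₀)/SE = (48.11−52)/3.6667 = -1.0609
p-value (one-sided, H₁ greater) = 0.85563
At α=0.01: p ≥ α → fail to reject H₀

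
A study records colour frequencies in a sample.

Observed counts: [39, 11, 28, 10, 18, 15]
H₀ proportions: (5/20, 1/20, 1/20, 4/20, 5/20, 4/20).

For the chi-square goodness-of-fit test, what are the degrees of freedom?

degrees of freedom = 5

df = k − 1 = 6 − 1 = 5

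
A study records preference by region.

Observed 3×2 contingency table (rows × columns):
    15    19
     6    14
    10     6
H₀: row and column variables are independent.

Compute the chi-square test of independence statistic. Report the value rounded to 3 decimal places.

test statistic = 3.806

Row totals [34, 20, 16], col totals [31, 39], n=70
χ² = (15−15.06)²/15.06 + (19−18.94)²/18.94 + (6−8.86)²/8.86 + (14−11.14)²/11.14 + (10−7.09)²/7.09 + (6−8.91)²/8.91 = 3.8060
df = 2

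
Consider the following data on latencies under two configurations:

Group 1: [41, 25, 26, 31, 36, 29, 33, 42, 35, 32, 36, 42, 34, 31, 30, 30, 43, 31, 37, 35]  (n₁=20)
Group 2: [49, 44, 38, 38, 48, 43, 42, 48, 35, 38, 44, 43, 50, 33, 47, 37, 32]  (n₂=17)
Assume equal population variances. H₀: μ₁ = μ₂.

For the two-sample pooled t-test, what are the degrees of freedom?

df = n₁ + n₂ − 2 = 20 + 17 − 2 = 35

degrees of freedom = 35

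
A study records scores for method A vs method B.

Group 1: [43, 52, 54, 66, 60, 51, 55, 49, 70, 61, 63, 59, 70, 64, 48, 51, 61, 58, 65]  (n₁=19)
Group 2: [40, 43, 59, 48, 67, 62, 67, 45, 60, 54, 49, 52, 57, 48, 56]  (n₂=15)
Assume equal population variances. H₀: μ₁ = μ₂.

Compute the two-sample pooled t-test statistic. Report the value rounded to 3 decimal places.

test statistic = 1.491

x̄₁=57.895, s₁=7.637, n₁=19
x̄₂=53.800, s₂=8.343, n₂=15
s_p² = [18·7.637² + 14·8.343²]/32 = 63.2559
SE = √(s_p²·(1/19+1/15)) = 2.7471
t = (57.895−53.800)/2.7471 = 1.4906
df = 32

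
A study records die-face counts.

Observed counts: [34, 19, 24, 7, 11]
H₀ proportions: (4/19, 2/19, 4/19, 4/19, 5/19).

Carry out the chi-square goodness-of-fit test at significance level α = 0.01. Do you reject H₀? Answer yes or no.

reject H₀: yes

n = 95; E_i = n·p_i = [20.00, 10.00, 20.00, 20.00, 25.00]
χ² = (34−20.00)²/20.00 + (19−10.00)²/10.00 + (24−20.00)²/20.00 + (7−20.00)²/20.00 + (11−25.00)²/25.00 = 34.9900
df = 4
p-value (upper-tail) = 0.00000
At α=0.01: p < α → reject H₀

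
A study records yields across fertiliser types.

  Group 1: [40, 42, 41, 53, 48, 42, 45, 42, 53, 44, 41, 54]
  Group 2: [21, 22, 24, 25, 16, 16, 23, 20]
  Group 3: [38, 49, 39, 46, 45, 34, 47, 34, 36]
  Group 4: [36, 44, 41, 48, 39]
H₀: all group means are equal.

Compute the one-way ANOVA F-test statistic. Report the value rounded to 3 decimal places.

Group means [45.42, 20.88, 40.89, 41.60], grand mean 37.882
SSB = Σnᵢ(x̄ᵢ−x̄)² = 3145.649; SSW = ΣΣ(x−x̄ᵢ)² = 743.881
MSB = 3145.649/3 = 1048.5496; MSW = 743.881/30 = 24.7960
F = MSB/MSW = 42.2870
df = (3, 30)

test statistic = 42.287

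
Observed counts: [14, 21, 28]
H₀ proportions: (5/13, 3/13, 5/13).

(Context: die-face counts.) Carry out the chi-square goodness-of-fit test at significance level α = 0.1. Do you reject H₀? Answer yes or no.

n = 63; E_i = n·p_i = [24.23, 14.54, 24.23]
χ² = (14−24.23)²/24.23 + (21−14.54)²/14.54 + (28−24.23)²/24.23 = 7.7778
df = 2
p-value (upper-tail) = 0.02047
At α=0.1: p < α → reject H₀

reject H₀: yes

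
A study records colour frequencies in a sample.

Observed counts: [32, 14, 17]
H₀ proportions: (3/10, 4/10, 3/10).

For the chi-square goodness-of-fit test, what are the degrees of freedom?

df = k − 1 = 3 − 1 = 2

degrees of freedom = 2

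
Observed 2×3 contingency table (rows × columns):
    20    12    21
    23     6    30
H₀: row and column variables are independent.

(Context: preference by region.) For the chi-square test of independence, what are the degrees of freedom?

df = (r−1)(c−1) = (2−1)·(3−1) = 2

degrees of freedom = 2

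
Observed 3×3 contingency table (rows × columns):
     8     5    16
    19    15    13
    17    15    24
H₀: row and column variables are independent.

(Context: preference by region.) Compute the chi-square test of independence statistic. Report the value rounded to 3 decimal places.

test statistic = 6.163

Row totals [29, 47, 56], col totals [44, 35, 53], n=132
χ² = (8−9.67)²/9.67 + (5−7.69)²/7.69 + (16−11.64)²/11.64 + (19−15.67)²/15.67 + (15−12.46)²/12.46 + (13−18.87)²/18.87 + (17−18.67)²/18.67 + (15−14.85)²/14.85 + (24−22.48)²/22.48 = 6.1628
df = 4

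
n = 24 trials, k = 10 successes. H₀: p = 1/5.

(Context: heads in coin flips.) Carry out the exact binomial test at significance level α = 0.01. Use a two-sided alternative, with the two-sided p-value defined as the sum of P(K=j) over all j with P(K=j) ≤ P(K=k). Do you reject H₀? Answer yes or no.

reject H₀: no

Exact binomial: n=24, k=10, p₀=1/5=0.2000
P(X=j) = C(n,j)·p₀^j·(1−p₀)^(n−j); p = Σ P(X=j) over j with P(X=j) ≤ P(X=10)
p-value (two-sided) = 0.01734
At α=0.01: p ≥ α → fail to reject H₀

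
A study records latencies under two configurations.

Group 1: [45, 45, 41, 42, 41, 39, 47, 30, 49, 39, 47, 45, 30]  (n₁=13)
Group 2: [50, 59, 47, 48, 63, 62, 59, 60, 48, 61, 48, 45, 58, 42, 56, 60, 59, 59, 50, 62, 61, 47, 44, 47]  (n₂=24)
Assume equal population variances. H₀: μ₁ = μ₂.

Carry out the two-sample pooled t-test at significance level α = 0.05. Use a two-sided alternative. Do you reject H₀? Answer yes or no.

reject H₀: yes

x̄₁=41.538, s₁=5.995, n₁=13
x̄₂=53.958, s₂=6.950, n₂=24
s_p² = [12·5.995² + 23·6.950²]/35 = 44.0625
SE = √(s_p²·(1/13+1/24)) = 2.2859
t = (41.538−53.958)/2.2859 = -5.4332
df = 35
p-value (two-sided) = 0.00000
At α=0.05: p < α → reject H₀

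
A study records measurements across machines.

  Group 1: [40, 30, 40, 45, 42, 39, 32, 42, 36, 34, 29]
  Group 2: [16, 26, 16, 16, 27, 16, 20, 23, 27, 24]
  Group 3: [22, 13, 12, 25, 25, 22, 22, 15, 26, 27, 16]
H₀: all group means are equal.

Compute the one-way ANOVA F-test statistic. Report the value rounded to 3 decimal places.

Group means [37.18, 21.10, 20.45], grand mean 26.406
SSB = Σnᵢ(x̄ᵢ−x̄)² = 1948.455; SSW = ΣΣ(x−x̄ᵢ)² = 793.264
MSB = 1948.455/2 = 974.2276; MSW = 793.264/29 = 27.3539
F = MSB/MSW = 35.6156
df = (2, 29)

test statistic = 35.616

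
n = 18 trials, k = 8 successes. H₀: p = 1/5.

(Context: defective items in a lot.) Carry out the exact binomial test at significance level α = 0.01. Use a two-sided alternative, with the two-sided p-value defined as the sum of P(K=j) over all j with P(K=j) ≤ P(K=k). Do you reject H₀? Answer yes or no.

Exact binomial: n=18, k=8, p₀=1/5=0.2000
P(X=j) = C(n,j)·p₀^j·(1−p₀)^(n−j); p = Σ P(X=j) over j with P(X=j) ≤ P(X=8)
p-value (two-sided) = 0.01628
At α=0.01: p ≥ α → fail to reject H₀

reject H₀: no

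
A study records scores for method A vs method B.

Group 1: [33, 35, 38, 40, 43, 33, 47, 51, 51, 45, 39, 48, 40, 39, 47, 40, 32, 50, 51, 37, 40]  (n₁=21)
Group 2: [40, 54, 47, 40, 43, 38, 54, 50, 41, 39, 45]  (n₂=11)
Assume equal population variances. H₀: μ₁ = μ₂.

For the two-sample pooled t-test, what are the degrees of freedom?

df = n₁ + n₂ − 2 = 21 + 11 − 2 = 30

degrees of freedom = 30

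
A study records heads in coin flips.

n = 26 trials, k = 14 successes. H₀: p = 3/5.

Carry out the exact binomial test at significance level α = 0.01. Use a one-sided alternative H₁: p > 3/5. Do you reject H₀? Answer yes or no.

Exact binomial: n=26, k=14, p₀=3/5=0.6000
P(X≥14) from Σ C(n,i)·p₀^i·(1−p₀)^(n−i)
p-value (one-sided, H₁ greater) = 0.80065
At α=0.01: p ≥ α → fail to reject H₀

reject H₀: no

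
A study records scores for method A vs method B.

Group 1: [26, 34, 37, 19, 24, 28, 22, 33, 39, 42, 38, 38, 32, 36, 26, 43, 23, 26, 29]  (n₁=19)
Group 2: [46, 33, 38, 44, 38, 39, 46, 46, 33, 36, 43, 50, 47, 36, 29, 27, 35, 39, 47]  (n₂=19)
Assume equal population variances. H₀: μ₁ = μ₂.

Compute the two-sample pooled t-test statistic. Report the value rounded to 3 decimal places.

test statistic = -3.697

x̄₁=31.316, s₁=7.173, n₁=19
x̄₂=39.579, s₂=6.594, n₂=19
s_p² = [18·7.173² + 18·6.594²]/36 = 47.4649
SE = √(s_p²·(1/19+1/19)) = 2.2352
t = (31.316−39.579)/2.2352 = -3.6968
df = 36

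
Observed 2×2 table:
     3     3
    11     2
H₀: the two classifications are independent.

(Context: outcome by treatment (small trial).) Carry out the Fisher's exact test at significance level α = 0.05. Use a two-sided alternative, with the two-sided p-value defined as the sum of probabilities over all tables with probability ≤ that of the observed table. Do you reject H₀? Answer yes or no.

Margins: r₁=6, r₂=13, c₁=14, c₂=5, n=19
p_obs = C(6,3)·C(13,11)/C(19,14); sum pmf over tables with pmf ≤ p_obs
p-value (two-sided) = 0.26213
At α=0.05: p ≥ α → fail to reject H₀

reject H₀: no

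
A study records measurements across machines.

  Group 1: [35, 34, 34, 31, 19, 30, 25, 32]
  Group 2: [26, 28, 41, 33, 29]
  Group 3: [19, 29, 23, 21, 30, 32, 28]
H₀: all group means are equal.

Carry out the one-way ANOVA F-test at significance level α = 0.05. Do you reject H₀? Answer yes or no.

Group means [30.00, 31.40, 26.00], grand mean 28.950
SSB = Σnᵢ(x̄ᵢ−x̄)² = 99.750; SSW = ΣΣ(x−x̄ᵢ)² = 497.200
MSB = 99.750/2 = 49.8750; MSW = 497.200/17 = 29.2471
F = MSB/MSW = 1.7053
df = (2, 17)
p-value (upper-tail) = 0.21137
At α=0.05: p ≥ α → fail to reject H₀

reject H₀: no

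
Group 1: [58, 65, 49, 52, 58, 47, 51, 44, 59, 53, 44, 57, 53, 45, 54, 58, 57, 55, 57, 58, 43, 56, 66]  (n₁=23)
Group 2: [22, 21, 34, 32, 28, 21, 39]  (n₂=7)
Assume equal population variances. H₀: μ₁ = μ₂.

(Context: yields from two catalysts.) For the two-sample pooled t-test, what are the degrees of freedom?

df = n₁ + n₂ − 2 = 23 + 7 − 2 = 28

degrees of freedom = 28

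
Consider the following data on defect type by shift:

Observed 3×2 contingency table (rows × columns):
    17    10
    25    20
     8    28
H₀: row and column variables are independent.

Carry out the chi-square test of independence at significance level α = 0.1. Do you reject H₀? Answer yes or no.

reject H₀: yes

Row totals [27, 45, 36], col totals [50, 58], n=108
χ² = (17−12.50)²/12.50 + (10−14.50)²/14.50 + (25−20.83)²/20.83 + (20−24.17)²/24.17 + (8−16.67)²/16.67 + (28−19.33)²/19.33 = 12.9600
df = 2
p-value (upper-tail) = 0.00153
At α=0.1: p < α → reject H₀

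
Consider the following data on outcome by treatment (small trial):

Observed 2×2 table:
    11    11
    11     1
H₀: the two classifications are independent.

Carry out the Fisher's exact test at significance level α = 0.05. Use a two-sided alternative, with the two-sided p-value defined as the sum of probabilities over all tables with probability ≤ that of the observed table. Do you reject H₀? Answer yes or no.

reject H₀: yes

Margins: r₁=22, r₂=12, c₁=22, c₂=12, n=34
p_obs = C(22,11)·C(12,11)/C(34,22); sum pmf over tables with pmf ≤ p_obs
p-value (two-sided) = 0.02387
At α=0.05: p < α → reject H₀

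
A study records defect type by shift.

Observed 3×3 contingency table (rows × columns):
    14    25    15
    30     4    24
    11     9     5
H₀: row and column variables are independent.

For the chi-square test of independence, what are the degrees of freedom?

df = (r−1)(c−1) = (3−1)·(3−1) = 4

degrees of freedom = 4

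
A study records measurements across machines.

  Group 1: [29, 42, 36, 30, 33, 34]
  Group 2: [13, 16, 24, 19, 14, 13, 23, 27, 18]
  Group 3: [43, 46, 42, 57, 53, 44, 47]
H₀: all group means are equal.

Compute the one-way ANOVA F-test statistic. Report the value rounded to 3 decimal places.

Group means [34.00, 18.56, 47.43], grand mean 31.955
SSB = Σnᵢ(x̄ᵢ−x̄)² = 3317.018; SSW = ΣΣ(x−x̄ᵢ)² = 505.937
MSB = 3317.018/2 = 1658.5090; MSW = 505.937/19 = 26.6282
F = MSB/MSW = 62.2838
df = (2, 19)

test statistic = 62.284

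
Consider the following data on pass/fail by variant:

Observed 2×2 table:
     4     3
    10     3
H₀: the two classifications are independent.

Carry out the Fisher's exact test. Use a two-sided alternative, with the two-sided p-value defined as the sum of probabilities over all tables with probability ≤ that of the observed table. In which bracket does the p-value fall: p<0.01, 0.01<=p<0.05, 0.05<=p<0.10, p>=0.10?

Margins: r₁=7, r₂=13, c₁=14, c₂=6, n=20
p_obs = C(7,4)·C(13,10)/C(20,14); sum pmf over tables with pmf ≤ p_obs
p-value (two-sided) = 0.61262
→ bracket: p>=0.10

p-value bracket: p>=0.10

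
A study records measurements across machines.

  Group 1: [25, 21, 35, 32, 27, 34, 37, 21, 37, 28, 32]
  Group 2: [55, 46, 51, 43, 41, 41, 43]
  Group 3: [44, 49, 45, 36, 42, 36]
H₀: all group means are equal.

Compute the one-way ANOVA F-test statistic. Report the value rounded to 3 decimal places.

Group means [29.91, 45.71, 42.00], grand mean 37.542
SSB = Σnᵢ(x̄ᵢ−x̄)² = 1227.621; SSW = ΣΣ(x−x̄ᵢ)² = 654.338
MSB = 1227.621/2 = 613.8103; MSW = 654.338/21 = 31.1589
F = MSB/MSW = 19.6993
df = (2, 21)

test statistic = 19.699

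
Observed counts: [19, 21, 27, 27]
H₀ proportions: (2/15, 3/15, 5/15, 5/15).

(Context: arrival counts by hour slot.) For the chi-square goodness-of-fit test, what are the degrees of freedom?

df = k − 1 = 4 − 1 = 3

degrees of freedom = 3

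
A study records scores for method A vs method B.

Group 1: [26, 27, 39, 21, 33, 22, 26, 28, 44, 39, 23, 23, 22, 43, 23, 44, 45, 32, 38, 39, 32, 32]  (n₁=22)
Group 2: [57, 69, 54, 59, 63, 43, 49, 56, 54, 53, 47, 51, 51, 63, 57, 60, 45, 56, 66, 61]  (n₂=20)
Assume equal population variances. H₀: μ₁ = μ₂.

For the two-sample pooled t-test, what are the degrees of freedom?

df = n₁ + n₂ − 2 = 22 + 20 − 2 = 40

degrees of freedom = 40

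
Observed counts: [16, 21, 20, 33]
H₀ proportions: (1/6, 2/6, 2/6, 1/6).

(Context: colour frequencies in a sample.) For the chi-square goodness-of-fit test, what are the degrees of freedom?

df = k − 1 = 4 − 1 = 3

degrees of freedom = 3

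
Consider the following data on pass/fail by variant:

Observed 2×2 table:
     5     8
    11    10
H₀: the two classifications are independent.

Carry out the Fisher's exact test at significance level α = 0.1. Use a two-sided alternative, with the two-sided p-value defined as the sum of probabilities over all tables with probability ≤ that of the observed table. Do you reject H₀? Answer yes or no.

reject H₀: no

Margins: r₁=13, r₂=21, c₁=16, c₂=18, n=34
p_obs = C(13,5)·C(21,11)/C(34,16); sum pmf over tables with pmf ≤ p_obs
p-value (two-sided) = 0.49652
At α=0.1: p ≥ α → fail to reject H₀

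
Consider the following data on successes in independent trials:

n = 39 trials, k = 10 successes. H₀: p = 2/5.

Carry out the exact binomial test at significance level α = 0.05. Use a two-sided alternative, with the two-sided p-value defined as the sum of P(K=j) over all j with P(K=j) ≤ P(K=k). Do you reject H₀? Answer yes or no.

reject H₀: no

Exact binomial: n=39, k=10, p₀=2/5=0.4000
P(X=j) = C(n,j)·p₀^j·(1−p₀)^(n−j); p = Σ P(X=j) over j with P(X=j) ≤ P(X=10)
p-value (two-sided) = 0.07307
At α=0.05: p ≥ α → fail to reject H₀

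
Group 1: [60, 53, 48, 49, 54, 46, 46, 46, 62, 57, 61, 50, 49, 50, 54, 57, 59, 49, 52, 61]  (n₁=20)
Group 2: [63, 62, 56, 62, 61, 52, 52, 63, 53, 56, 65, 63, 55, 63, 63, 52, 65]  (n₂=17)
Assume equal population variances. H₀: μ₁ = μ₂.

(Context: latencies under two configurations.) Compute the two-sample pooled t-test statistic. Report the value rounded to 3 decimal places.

x̄₁=53.150, s₁=5.461, n₁=20
x̄₂=59.176, s₂=4.940, n₂=17
s_p² = [19·5.461² + 16·4.940²]/35 = 27.3434
SE = √(s_p²·(1/20+1/17)) = 1.7250
t = (53.150−59.176)/1.7250 = -3.4936
df = 35

test statistic = -3.494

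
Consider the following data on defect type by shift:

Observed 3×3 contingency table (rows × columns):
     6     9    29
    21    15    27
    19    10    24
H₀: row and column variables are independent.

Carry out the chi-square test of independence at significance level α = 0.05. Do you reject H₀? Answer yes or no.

Row totals [44, 63, 53], col totals [46, 34, 80], n=160
χ² = (6−12.65)²/12.65 + (9−9.35)²/9.35 + (29−22.00)²/22.00 + (21−18.11)²/18.11 + (15−13.39)²/13.39 + (27−31.50)²/31.50 + (19−15.24)²/15.24 + (10−11.26)²/11.26 + (24−26.50)²/26.50 = 8.3401
df = 4
p-value (upper-tail) = 0.07989
At α=0.05: p ≥ α → fail to reject H₀

reject H₀: no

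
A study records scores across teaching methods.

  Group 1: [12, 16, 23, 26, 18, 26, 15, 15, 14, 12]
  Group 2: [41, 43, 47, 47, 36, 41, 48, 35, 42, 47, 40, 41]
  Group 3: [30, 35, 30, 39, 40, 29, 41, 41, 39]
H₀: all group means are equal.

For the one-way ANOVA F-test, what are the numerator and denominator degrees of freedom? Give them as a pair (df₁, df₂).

degrees of freedom = [2, 28]

k = 3 groups, N = 31 total
df = (k−1, N−k) = (3−1, 31−3) = (2, 28)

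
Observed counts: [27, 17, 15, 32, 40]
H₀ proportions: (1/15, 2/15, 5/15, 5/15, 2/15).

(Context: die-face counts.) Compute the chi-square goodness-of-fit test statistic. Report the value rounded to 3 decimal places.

test statistic = 89.225

n = 131; E_i = n·p_i = [8.73, 17.47, 43.67, 43.67, 17.47]
χ² = (27−8.73)²/8.73 + (17−17.47)²/17.47 + (15−43.67)²/43.67 + (32−43.67)²/43.67 + (40−17.47)²/17.47 = 89.2252
df = 4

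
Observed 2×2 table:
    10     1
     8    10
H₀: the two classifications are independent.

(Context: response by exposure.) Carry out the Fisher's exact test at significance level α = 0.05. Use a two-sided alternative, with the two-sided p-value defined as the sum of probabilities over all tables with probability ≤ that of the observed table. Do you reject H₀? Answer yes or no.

reject H₀: yes

Margins: r₁=11, r₂=18, c₁=18, c₂=11, n=29
p_obs = C(11,10)·C(18,8)/C(29,18); sum pmf over tables with pmf ≤ p_obs
p-value (two-sided) = 0.01897
At α=0.05: p < α → reject H₀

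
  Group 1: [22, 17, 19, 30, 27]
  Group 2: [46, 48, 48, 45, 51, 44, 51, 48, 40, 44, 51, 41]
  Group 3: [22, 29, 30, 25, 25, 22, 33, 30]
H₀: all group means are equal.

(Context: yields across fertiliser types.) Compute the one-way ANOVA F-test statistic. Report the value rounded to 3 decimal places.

Group means [23.00, 46.42, 27.00], grand mean 35.520
SSB = Σnᵢ(x̄ᵢ−x̄)² = 2789.323; SSW = ΣΣ(x−x̄ᵢ)² = 388.917
MSB = 2789.323/2 = 1394.6617; MSW = 388.917/22 = 17.6780
F = MSB/MSW = 78.8924
df = (2, 22)

test statistic = 78.892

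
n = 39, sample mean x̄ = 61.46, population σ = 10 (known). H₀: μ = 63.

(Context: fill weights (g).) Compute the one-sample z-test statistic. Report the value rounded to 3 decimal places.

SE = σ/√n = 10/√39 = 1.6013
z = (x̄−μ₀)/SE = (61.46−63)/1.6013 = -0.9617

test statistic = -0.962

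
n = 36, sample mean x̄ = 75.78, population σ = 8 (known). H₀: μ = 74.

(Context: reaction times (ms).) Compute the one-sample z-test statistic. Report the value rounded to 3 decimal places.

SE = σ/√n = 8/√36 = 1.3333
z = (x̄−μ₀)/SE = (75.78−74)/1.3333 = 1.3350

test statistic = 1.335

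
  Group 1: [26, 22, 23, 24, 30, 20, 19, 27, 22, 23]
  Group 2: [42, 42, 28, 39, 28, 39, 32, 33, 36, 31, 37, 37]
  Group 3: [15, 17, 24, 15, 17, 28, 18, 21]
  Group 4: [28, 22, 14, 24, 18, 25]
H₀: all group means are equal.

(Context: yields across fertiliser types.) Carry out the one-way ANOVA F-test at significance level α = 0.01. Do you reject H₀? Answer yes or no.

Group means [23.60, 35.33, 19.38, 21.83], grand mean 26.278
SSB = Σnᵢ(x̄ᵢ−x̄)² = 1555.447; SSW = ΣΣ(x−x̄ᵢ)² = 641.775
MSB = 1555.447/3 = 518.4824; MSW = 641.775/32 = 20.0555
F = MSB/MSW = 25.8524
df = (3, 32)
p-value (upper-tail) = 0.00000
At α=0.01: p < α → reject H₀

reject H₀: yes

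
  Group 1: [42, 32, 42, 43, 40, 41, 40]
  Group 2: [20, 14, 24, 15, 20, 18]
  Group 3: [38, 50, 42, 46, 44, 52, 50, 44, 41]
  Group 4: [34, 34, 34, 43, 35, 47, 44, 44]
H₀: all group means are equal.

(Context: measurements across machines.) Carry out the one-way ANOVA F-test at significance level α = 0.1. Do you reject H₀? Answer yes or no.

Group means [40.00, 18.50, 45.22, 39.38], grand mean 37.100
SSB = Σnᵢ(x̄ᵢ−x̄)² = 2769.769; SSW = ΣΣ(x−x̄ᵢ)² = 544.931
MSB = 2769.769/3 = 923.2565; MSW = 544.931/26 = 20.9589
F = MSB/MSW = 44.0509
df = (3, 26)
p-value (upper-tail) = 0.00000
At α=0.1: p < α → reject H₀

reject H₀: yes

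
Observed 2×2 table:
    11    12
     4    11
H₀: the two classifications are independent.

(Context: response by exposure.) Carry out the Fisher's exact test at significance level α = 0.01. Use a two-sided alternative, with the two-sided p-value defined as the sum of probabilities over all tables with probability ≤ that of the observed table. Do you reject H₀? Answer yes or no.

Margins: r₁=23, r₂=15, c₁=15, c₂=23, n=38
p_obs = C(23,11)·C(15,4)/C(38,15); sum pmf over tables with pmf ≤ p_obs
p-value (two-sided) = 0.30963
At α=0.01: p ≥ α → fail to reject H₀

reject H₀: no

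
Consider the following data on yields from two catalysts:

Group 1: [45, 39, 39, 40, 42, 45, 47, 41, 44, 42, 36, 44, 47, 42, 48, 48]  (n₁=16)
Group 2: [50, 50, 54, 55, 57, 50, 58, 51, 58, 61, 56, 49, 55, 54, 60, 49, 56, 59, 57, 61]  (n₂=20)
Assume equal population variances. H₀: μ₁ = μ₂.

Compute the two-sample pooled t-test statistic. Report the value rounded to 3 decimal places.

x̄₁=43.062, s₁=3.549, n₁=16
x̄₂=55.000, s₂=4.013, n₂=20
s_p² = [15·3.549² + 19·4.013²]/34 = 14.5570
SE = √(s_p²·(1/16+1/20)) = 1.2797
t = (43.062−55.000)/1.2797 = -9.3283
df = 34

test statistic = -9.328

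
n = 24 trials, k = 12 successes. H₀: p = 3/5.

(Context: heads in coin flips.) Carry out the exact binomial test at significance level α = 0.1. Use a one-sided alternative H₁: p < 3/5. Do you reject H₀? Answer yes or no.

Exact binomial: n=24, k=12, p₀=3/5=0.6000
P(X≤12) from Σ C(n,i)·p₀^i·(1−p₀)^(n−i)
p-value (one-sided, H₁ less) = 0.21302
At α=0.1: p ≥ α → fail to reject H₀

reject H₀: no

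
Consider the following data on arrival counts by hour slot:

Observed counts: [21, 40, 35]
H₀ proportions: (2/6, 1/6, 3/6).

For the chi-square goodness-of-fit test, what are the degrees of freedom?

df = k − 1 = 3 − 1 = 2

degrees of freedom = 2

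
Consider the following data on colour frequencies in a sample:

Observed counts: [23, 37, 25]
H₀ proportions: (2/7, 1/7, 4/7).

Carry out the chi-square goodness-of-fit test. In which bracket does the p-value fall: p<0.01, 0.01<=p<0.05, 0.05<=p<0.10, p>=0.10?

p-value bracket: p<0.01

n = 85; E_i = n·p_i = [24.29, 12.14, 48.57]
χ² = (23−24.29)²/24.29 + (37−12.14)²/12.14 + (25−48.57)²/48.57 = 62.3912
df = 2
p-value (upper-tail) = 0.00000
→ bracket: p<0.01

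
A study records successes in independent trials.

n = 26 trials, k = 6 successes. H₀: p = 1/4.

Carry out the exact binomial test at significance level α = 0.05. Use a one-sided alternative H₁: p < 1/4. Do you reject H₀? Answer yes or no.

reject H₀: no

Exact binomial: n=26, k=6, p₀=1/4=0.2500
P(X≤6) from Σ C(n,i)·p₀^i·(1−p₀)^(n−i)
p-value (one-sided, H₁ less) = 0.51539
At α=0.05: p ≥ α → fail to reject H₀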